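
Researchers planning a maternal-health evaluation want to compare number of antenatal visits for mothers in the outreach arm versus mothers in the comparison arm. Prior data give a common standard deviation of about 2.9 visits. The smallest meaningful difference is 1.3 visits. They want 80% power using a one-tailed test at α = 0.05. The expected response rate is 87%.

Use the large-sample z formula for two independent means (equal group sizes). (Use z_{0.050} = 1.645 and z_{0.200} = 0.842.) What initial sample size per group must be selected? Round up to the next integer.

n = 71 per group

n = (z_α + z_β)² · (σ₁² + σ₂²) / δ²
  = (1.645 + 0.842)² · (2·2.9² = 16.82) / 1.3²
  = 6.1852 · 16.82 / 1.69
  = 61.56
Adjust for 87% response: 61.56 / 0.87 = 70.76.
Round up → n = 71 per group.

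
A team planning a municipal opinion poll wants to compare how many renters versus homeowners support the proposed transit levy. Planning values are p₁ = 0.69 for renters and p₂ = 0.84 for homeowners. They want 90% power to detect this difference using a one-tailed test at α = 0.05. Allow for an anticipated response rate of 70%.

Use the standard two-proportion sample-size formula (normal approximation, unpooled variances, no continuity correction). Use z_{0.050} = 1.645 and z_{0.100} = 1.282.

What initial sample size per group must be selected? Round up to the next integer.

n = (z_α + z_β)² · [p₁(1−p₁) + p₂(1−p₂)] / (p₁ − p₂)²
  = (1.645 + 1.282)² · (0.69·0.31 + 0.84·0.16) / (-0.15)²
  = (2.927)² · (0.2139 + 0.1344) / 0.0225
  = 8.5673 · 0.3483 / 0.0225
  = 132.62
Adjust for 70% response: 132.62 / 0.70 = 189.46.
Round up → n = 190 per group.

n = 190 per group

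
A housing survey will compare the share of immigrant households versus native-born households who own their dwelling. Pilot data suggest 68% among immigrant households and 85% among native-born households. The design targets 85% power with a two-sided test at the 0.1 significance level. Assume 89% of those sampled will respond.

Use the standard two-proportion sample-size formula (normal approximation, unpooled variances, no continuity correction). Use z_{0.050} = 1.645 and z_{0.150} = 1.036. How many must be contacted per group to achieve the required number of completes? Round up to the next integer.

n = 97 per group

n = (z_{α/2} + z_β)² · [p₁(1−p₁) + p₂(1−p₂)] / (p₁ − p₂)²
  = (1.645 + 1.036)² · (0.68·0.32 + 0.85·0.15) / (-0.17)²
  = (2.681)² · (0.2176 + 0.1275) / 0.0289
  = 7.1878 · 0.3451 / 0.0289
  = 85.83
Adjust for 89% response: 85.83 / 0.89 = 96.44.
Round up → n = 97 per group.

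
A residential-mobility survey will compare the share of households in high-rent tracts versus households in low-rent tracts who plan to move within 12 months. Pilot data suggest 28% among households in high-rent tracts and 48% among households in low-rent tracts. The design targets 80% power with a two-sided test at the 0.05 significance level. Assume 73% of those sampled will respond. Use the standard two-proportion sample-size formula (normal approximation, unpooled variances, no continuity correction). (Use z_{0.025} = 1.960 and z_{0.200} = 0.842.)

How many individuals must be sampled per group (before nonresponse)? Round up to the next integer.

n = (z_{α/2} + z_β)² · [p₁(1−p₁) + p₂(1−p₂)] / (p₁ − p₂)²
  = (1.960 + 0.842)² · (0.28·0.72 + 0.48·0.52) / (-0.20)²
  = (2.802)² · (0.2016 + 0.2496) / 0.0400
  = 7.8512 · 0.4512 / 0.0400
  = 88.56
Adjust for 73% response: 88.56 / 0.73 = 121.32.
Round up → n = 122 per group.

n = 122 per group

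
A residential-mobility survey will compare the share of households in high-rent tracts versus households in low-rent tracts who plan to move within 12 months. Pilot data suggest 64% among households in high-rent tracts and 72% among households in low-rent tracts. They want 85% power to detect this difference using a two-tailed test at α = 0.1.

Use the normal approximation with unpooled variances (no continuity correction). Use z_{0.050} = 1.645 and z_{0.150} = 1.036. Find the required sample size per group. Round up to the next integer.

n = (z_{α/2} + z_β)² · [p₁(1−p₁) + p₂(1−p₂)] / (p₁ − p₂)²
  = (1.645 + 1.036)² · (0.64·0.36 + 0.72·0.28) / (-0.08)²
  = (2.681)² · (0.2304 + 0.2016) / 0.0064
  = 7.1878 · 0.4320 / 0.0064
  = 485.17
Round up → n = 486 per group.

n = 486 per group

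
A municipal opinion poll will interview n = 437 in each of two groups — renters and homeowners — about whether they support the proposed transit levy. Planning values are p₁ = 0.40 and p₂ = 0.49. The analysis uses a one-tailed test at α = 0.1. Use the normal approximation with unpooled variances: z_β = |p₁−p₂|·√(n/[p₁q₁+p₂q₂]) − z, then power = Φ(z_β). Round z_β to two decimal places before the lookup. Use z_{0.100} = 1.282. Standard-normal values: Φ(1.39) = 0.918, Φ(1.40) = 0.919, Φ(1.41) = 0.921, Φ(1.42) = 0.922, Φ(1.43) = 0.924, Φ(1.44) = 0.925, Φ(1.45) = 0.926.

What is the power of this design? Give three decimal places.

Power ≈ 0.921

z_β = |p₁−p₂|·√(n/[p₁q₁+p₂q₂]) − z_α
    = 0.09 · √(437/0.4899) − 1.282
    = 0.09 · 29.8667 − 1.282
    = 2.6880 − 1.282 = 1.4060 → 1.41
Power = Φ(1.41) = 0.921.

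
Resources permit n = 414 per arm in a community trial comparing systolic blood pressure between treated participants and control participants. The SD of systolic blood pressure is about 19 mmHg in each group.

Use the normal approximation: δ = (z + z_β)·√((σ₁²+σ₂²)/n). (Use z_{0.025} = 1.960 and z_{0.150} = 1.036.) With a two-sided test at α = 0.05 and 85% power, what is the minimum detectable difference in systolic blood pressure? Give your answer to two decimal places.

δ = (z_{α/2} + z_β) · √((σ₁²+σ₂²)/n)
  = (1.960 + 1.036) · √(722/414)
  = 2.996 · √1.744
  = 2.996 · 1.3206
  = 3.9565

Minimum detectable difference ≈ 3.96 mmHg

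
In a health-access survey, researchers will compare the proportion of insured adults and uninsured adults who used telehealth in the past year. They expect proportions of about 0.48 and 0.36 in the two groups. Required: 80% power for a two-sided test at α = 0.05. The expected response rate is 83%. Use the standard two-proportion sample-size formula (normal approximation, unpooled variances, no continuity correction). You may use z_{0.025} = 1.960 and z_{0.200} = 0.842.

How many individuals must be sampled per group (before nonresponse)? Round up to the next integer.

n = (z_{α/2} + z_β)² · [p₁(1−p₁) + p₂(1−p₂)] / (p₁ − p₂)²
  = (1.960 + 0.842)² · (0.48·0.52 + 0.36·0.64) / (0.12)²
  = (2.802)² · (0.2496 + 0.2304) / 0.0144
  = 7.8512 · 0.4800 / 0.0144
  = 261.71
Adjust for 83% response: 261.71 / 0.83 = 315.31.
Round up → n = 316 per group.

n = 316 per group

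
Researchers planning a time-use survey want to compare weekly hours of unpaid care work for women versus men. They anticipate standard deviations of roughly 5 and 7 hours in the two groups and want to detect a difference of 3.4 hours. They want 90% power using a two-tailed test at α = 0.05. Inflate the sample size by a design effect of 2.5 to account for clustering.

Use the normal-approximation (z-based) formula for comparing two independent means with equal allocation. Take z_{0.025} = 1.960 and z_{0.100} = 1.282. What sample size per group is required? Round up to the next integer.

n = 169 per group

n = (z_{α/2} + z_β)² · (σ₁² + σ₂²) / δ²
  = (1.960 + 1.282)² · (5² + 7² = 74) / 3.4²
  = 10.5106 · 74 / 11.56
  = 67.28
Design effect: 2.5 × 67.28 = 168.21.
Round up → n = 169 per group.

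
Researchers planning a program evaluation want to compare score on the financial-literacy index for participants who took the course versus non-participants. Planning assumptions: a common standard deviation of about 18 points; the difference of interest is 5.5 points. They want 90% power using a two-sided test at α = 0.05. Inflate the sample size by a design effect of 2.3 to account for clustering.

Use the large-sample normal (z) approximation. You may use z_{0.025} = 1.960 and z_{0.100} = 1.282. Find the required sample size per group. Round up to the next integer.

n = (z_{α/2} + z_β)² · (σ₁² + σ₂²) / δ²
  = (1.960 + 1.282)² · (2·18² = 648) / 5.5²
  = 10.5106 · 648 / 30.25
  = 225.15
Design effect: 2.3 × 225.15 = 517.85.
Round up → n = 518 per group.

n = 518 per group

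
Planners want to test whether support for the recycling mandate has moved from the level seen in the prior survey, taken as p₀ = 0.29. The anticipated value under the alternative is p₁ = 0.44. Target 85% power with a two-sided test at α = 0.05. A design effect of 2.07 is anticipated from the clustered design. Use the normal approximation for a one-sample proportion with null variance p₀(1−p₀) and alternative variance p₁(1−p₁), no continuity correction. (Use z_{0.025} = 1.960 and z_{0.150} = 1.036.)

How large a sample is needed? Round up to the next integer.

n = 182

n = [z_{α/2}·√(p₀q₀) + z_β·√(p₁q₁)]² / (p₁ − p₀)²
  = [1.960·√(0.29·0.71) + 1.036·√(0.44·0.56)]² / (0.15)²
  = [1.960·0.4538 + 1.036·0.4964]² / 0.0225
  = [1.4036]² / 0.0225
  = 87.56
Design effect: 2.07 × 87.56 = 181.26.
Round up → n = 182.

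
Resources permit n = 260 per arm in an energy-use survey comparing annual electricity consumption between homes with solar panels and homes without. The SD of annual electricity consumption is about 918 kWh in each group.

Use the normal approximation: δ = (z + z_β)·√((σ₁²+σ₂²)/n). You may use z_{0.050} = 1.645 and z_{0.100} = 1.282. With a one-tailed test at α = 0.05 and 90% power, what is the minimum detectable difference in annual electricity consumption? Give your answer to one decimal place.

Minimum detectable difference ≈ 235.7 kWh

δ = (z_α + z_β) · √((σ₁²+σ₂²)/n)
  = (1.645 + 1.282) · √(1685448/260)
  = 2.927 · √6482.5
  = 2.927 · 80.5139
  = 235.6643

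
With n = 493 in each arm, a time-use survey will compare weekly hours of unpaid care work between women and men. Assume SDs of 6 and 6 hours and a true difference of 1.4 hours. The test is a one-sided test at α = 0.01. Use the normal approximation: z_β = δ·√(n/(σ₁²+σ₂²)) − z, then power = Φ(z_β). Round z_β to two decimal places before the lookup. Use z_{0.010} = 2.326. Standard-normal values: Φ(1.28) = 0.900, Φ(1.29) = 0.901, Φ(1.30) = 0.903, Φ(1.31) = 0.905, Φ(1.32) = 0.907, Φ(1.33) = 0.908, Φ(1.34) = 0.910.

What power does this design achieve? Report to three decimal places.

Power ≈ 0.910

z_β = δ·√(n/(σ₁²+σ₂²)) − z_α
    = 1.4 · √(493/72) − 2.326
    = 1.4 · 2.61672 − 2.326
    = 3.6634 − 2.326 = 1.3374 → 1.34
Power = Φ(1.34) = 0.910.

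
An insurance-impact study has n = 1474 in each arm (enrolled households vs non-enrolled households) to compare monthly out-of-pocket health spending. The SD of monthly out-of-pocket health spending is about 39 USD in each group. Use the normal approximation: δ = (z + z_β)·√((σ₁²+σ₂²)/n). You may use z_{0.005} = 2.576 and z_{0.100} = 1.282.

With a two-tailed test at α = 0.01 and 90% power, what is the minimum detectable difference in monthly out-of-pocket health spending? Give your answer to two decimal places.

δ = (z_{α/2} + z_β) · √((σ₁²+σ₂²)/n)
  = (2.576 + 1.282) · √(3042/1474)
  = 3.858 · √2.0638
  = 3.858 · 1.4366
  = 5.5423

Minimum detectable difference ≈ 5.54 USD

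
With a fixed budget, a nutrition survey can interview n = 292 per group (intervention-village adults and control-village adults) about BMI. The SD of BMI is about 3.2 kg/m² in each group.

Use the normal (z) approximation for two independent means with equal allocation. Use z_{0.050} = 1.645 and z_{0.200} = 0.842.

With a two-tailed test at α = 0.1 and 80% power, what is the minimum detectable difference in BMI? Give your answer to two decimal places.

Minimum detectable difference ≈ 0.66 kg/m²

δ = (z_{α/2} + z_β) · √((σ₁²+σ₂²)/n)
  = (1.645 + 0.842) · √(20.48/292)
  = 2.487 · √0.07014
  = 2.487 · 0.2648
  = 0.6586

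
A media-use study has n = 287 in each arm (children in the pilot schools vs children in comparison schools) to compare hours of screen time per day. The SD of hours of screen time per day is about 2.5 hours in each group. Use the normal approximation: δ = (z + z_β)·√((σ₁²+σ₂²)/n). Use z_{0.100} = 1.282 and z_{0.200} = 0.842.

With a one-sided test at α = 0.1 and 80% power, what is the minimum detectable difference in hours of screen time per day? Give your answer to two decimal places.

δ = (z_α + z_β) · √((σ₁²+σ₂²)/n)
  = (1.282 + 0.842) · √(12.5/287)
  = 2.124 · √0.04355
  = 2.124 · 0.2087
  = 0.4433

Minimum detectable difference ≈ 0.44 hours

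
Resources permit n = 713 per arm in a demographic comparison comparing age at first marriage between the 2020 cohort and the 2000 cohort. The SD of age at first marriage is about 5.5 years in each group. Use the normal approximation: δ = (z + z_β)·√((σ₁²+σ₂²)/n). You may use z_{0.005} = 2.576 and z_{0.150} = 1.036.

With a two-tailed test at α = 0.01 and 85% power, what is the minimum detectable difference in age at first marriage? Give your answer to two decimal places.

δ = (z_{α/2} + z_β) · √((σ₁²+σ₂²)/n)
  = (2.576 + 1.036) · √(60.5/713)
  = 3.612 · √0.08485
  = 3.612 · 0.2913
  = 1.0522

Minimum detectable difference ≈ 1.05 years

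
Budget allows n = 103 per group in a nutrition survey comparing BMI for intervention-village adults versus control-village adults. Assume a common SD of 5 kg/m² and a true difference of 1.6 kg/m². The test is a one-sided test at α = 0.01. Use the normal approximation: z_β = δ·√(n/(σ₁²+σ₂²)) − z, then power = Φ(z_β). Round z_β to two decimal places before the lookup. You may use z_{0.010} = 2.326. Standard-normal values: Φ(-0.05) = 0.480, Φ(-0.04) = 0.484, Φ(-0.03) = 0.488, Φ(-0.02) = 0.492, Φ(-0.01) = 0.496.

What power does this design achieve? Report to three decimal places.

z_β = δ·√(n/(σ₁²+σ₂²)) − z_α
    = 1.6 · √(103/50) − 2.326
    = 1.6 · 1.43527 − 2.326
    = 2.2964 − 2.326 = -0.0296 → -0.03
Power = Φ(-0.03) = 0.488.

Power ≈ 0.488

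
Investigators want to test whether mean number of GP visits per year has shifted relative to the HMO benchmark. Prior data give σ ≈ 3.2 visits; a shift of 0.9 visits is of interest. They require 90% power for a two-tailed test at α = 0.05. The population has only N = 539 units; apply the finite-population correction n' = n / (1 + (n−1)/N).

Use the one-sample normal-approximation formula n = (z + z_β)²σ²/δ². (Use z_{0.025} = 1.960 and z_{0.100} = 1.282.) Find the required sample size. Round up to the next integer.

n = 107

n = (z_{α/2} + z_β)² · σ² / δ²
  = (1.960 + 1.282)² · 3.2² / 0.9²
  = 10.5106 · 10.24 / 0.81
  = 132.87
Finite-population correction (N = 539): 132.87 / (1 + (132.87 − 1)/539) = 106.76.
Round up → n = 107.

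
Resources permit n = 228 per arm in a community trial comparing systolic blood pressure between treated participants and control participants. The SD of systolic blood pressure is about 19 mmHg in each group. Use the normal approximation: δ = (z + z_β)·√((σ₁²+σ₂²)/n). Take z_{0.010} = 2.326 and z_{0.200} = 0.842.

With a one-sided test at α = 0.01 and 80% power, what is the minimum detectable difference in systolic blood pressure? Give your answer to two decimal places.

Minimum detectable difference ≈ 5.64 mmHg

δ = (z_α + z_β) · √((σ₁²+σ₂²)/n)
  = (2.326 + 0.842) · √(722/228)
  = 3.168 · √3.1667
  = 3.168 · 1.7795
  = 5.6375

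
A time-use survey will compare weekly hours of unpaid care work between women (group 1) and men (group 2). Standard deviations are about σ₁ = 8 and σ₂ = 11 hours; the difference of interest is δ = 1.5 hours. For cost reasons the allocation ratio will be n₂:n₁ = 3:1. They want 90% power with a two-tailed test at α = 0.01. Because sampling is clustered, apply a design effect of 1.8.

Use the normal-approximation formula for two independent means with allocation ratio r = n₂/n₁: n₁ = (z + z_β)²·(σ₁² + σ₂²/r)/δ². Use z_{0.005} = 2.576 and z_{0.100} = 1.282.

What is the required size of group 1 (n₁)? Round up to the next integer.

n₁ = 1243

n₁ = (z_{α/2} + z_β)² · (σ₁² + σ₂²/r) / δ²
   = (2.576 + 1.282)² · (8² + 11²/3) / 1.5²
   = 14.8842 · (64 + 40.3333) / 2.25
   = 14.8842 · 104.3333 / 2.25
   = 690.18
Design effect: 1.8 × 690.18 = 1242.33.
Round up → n₁ = 1243; n₂ = r·n₁ = 3 × 1243 = 3729.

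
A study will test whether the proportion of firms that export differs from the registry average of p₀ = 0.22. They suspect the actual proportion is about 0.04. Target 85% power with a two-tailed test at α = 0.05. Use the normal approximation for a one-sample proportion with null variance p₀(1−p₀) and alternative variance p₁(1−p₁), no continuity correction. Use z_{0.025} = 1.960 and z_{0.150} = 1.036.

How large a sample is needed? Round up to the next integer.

n = 32

n = [z_{α/2}·√(p₀q₀) + z_β·√(p₁q₁)]² / (p₁ − p₀)²
  = [1.960·√(0.22·0.78) + 1.036·√(0.04·0.96)]² / (-0.18)²
  = [1.960·0.4142 + 1.036·0.1960]² / 0.0324
  = [1.0149]² / 0.0324
  = 31.79
Round up → n = 32.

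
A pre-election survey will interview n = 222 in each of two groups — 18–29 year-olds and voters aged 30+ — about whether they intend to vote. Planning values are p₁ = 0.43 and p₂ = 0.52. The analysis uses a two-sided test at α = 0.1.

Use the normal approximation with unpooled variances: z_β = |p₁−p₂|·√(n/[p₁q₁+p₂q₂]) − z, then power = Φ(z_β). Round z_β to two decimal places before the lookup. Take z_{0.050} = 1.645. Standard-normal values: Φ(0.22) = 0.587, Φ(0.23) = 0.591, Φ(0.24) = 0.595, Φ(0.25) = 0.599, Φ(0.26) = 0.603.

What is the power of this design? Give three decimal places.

z_β = |p₁−p₂|·√(n/[p₁q₁+p₂q₂]) − z_{α/2}
    = 0.09 · √(222/0.4947) − 1.645
    = 0.09 · 21.1839 − 1.645
    = 1.9065 − 1.645 = 0.2615 → 0.26
Power = Φ(0.26) = 0.603.

Power ≈ 0.603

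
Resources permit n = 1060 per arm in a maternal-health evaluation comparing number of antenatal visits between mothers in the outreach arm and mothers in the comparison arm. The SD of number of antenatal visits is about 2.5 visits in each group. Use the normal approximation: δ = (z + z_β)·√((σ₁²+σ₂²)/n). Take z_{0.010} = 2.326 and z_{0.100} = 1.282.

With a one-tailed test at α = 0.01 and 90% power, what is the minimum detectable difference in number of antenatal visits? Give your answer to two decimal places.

Minimum detectable difference ≈ 0.39 visits

δ = (z_α + z_β) · √((σ₁²+σ₂²)/n)
  = (2.326 + 1.282) · √(12.5/1060)
  = 3.608 · √0.01179
  = 3.608 · 0.1086
  = 0.3918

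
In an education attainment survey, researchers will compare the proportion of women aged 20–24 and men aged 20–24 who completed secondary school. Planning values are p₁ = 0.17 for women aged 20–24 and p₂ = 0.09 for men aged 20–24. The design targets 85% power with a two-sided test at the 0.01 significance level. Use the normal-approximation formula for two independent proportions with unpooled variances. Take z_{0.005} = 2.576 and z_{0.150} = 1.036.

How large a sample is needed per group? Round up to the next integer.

n = (z_{α/2} + z_β)² · [p₁(1−p₁) + p₂(1−p₂)] / (p₁ − p₂)²
  = (2.576 + 1.036)² · (0.17·0.83 + 0.09·0.91) / (0.08)²
  = (3.612)² · (0.1411 + 0.0819) / 0.0064
  = 13.0465 · 0.2230 / 0.0064
  = 454.59
Round up → n = 455 per group.

n = 455 per group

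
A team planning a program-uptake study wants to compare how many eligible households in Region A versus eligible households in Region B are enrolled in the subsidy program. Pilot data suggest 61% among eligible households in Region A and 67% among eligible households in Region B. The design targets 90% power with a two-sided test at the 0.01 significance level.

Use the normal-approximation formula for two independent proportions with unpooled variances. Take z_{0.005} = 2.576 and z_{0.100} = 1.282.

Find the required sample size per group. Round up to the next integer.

n = 1898 per group

n = (z_{α/2} + z_β)² · [p₁(1−p₁) + p₂(1−p₂)] / (p₁ − p₂)²
  = (2.576 + 1.282)² · (0.61·0.39 + 0.67·0.33) / (-0.06)²
  = (3.858)² · (0.2379 + 0.2211) / 0.0036
  = 14.8842 · 0.4590 / 0.0036
  = 1897.73
Round up → n = 1898 per group.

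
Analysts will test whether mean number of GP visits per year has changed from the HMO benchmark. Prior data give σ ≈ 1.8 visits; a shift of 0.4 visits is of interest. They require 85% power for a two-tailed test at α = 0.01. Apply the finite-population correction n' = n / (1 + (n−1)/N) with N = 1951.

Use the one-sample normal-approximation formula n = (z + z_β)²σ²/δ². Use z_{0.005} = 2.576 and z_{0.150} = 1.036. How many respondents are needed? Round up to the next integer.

n = (z_{α/2} + z_β)² · σ² / δ²
  = (2.576 + 1.036)² · 1.8² / 0.4²
  = 13.0465 · 3.24 / 0.16
  = 264.19
Finite-population correction (N = 1951): 264.19 / (1 + (264.19 − 1)/1951) = 232.79.
Round up → n = 233.

n = 233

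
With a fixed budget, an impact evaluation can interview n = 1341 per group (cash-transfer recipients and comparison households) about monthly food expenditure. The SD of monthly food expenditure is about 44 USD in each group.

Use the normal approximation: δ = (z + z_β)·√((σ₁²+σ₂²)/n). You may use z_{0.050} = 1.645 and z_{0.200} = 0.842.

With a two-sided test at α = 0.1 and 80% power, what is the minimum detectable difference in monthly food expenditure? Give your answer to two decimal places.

δ = (z_{α/2} + z_β) · √((σ₁²+σ₂²)/n)
  = (1.645 + 0.842) · √(3872/1341)
  = 2.487 · √2.8874
  = 2.487 · 1.6992
  = 4.2260

Minimum detectable difference ≈ 4.23 USD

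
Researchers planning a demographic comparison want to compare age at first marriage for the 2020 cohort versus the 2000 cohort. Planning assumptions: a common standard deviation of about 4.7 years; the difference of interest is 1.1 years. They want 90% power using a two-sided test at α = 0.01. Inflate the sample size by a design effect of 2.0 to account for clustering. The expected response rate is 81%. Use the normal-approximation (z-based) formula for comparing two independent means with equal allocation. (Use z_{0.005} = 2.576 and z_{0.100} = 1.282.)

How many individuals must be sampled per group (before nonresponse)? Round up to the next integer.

n = (z_{α/2} + z_β)² · (σ₁² + σ₂²) / δ²
  = (2.576 + 1.282)² · (2·4.7² = 44.18) / 1.1²
  = 14.8842 · 44.18 / 1.21
  = 543.46
Design effect: 2.0 × 543.46 = 1086.91.
Adjust for 81% response: 1086.91 / 0.81 = 1341.87.
Round up → n = 1342 per group.

n = 1342 per group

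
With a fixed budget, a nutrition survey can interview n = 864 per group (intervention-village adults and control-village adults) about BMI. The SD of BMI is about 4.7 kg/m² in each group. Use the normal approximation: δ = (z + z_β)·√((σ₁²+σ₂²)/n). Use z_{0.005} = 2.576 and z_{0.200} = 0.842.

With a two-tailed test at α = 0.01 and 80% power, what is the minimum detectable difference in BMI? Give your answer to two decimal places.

δ = (z_{α/2} + z_β) · √((σ₁²+σ₂²)/n)
  = (2.576 + 0.842) · √(44.18/864)
  = 3.418 · √0.05113
  = 3.418 · 0.2261
  = 0.7729

Minimum detectable difference ≈ 0.77 kg/m²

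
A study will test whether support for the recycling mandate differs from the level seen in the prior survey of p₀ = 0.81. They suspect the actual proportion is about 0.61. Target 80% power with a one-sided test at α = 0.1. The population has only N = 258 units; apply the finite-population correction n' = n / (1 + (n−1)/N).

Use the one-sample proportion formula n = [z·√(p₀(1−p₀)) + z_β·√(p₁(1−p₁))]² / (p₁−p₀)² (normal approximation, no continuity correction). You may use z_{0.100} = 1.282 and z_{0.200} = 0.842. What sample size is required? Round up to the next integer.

n = 20

n = [z_α·√(p₀q₀) + z_β·√(p₁q₁)]² / (p₁ − p₀)²
  = [1.282·√(0.81·0.19) + 0.842·√(0.61·0.39)]² / (-0.20)²
  = [1.282·0.3923 + 0.842·0.4877]² / 0.0400
  = [0.9136]² / 0.0400
  = 20.87
Finite-population correction (N = 258): 20.87 / (1 + (20.87 − 1)/258) = 19.38.
Round up → n = 20.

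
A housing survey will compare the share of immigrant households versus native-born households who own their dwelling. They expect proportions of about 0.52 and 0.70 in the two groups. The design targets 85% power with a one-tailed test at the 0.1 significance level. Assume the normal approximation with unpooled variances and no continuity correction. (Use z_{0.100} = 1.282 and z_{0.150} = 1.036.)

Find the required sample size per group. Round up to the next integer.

n = 77 per group

n = (z_α + z_β)² · [p₁(1−p₁) + p₂(1−p₂)] / (p₁ − p₂)²
  = (1.282 + 1.036)² · (0.52·0.48 + 0.70·0.30) / (-0.18)²
  = (2.318)² · (0.2496 + 0.2100) / 0.0324
  = 5.3731 · 0.4596 / 0.0324
  = 76.22
Round up → n = 77 per group.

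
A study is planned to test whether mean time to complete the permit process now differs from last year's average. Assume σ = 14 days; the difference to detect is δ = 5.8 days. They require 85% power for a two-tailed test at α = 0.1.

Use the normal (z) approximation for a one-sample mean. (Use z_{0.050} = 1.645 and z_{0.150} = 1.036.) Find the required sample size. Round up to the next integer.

n = 42

n = (z_{α/2} + z_β)² · σ² / δ²
  = (1.645 + 1.036)² · 14² / 5.8²
  = 7.1878 · 196 / 33.64
  = 41.88
Round up → n = 42.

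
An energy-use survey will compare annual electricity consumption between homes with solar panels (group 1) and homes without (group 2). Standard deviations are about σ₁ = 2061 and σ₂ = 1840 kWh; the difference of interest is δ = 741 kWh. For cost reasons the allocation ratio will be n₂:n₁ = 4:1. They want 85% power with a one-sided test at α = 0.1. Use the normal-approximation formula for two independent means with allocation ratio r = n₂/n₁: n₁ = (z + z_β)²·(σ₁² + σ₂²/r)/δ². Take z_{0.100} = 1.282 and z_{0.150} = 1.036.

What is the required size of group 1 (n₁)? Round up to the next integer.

n₁ = 50

n₁ = (z_α + z_β)² · (σ₁² + σ₂²/r) / δ²
   = (1.282 + 1.036)² · (2061² + 1840²/4) / 741²
   = 5.3731 · (4247721 + 846400) / 549081
   = 5.3731 · 5094121 / 549081
   = 49.85
Round up → n₁ = 50; n₂ = r·n₁ = 4 × 50 = 200.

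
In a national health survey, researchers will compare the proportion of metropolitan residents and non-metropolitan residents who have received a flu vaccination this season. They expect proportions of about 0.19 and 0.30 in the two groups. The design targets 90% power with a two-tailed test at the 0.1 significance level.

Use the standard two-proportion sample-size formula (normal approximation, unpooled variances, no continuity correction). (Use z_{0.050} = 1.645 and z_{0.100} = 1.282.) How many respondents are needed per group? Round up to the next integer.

n = 258 per group

n = (z_{α/2} + z_β)² · [p₁(1−p₁) + p₂(1−p₂)] / (p₁ − p₂)²
  = (1.645 + 1.282)² · (0.19·0.81 + 0.30·0.70) / (-0.11)²
  = (2.927)² · (0.1539 + 0.2100) / 0.0121
  = 8.5673 · 0.3639 / 0.0121
  = 257.66
Round up → n = 258 per group.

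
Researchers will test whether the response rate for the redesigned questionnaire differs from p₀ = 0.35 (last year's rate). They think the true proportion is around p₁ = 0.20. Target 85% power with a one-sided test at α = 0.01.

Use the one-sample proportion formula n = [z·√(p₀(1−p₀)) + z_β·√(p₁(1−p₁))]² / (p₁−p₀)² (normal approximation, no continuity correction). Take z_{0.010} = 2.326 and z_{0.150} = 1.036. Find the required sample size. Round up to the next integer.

n = 104

n = [z_α·√(p₀q₀) + z_β·√(p₁q₁)]² / (p₁ − p₀)²
  = [2.326·√(0.35·0.65) + 1.036·√(0.20·0.80)]² / (-0.15)²
  = [2.326·0.4770 + 1.036·0.4000]² / 0.0225
  = [1.5238]² / 0.0225
  = 103.20
Round up → n = 104.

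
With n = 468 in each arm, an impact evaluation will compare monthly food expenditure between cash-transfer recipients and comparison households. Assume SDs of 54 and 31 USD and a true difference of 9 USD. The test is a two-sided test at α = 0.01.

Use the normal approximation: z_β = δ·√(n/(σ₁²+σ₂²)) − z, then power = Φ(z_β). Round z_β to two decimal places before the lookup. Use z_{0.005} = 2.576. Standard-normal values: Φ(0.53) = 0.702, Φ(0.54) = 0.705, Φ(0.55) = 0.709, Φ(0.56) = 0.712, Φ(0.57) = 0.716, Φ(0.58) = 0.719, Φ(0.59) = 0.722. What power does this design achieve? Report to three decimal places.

z_β = δ·√(n/(σ₁²+σ₂²)) − z_{α/2}
    = 9 · √(468/3877) − 2.576
    = 9 · 0.34744 − 2.576
    = 3.1269 − 2.576 = 0.5509 → 0.55
Power = Φ(0.55) = 0.709.

Power ≈ 0.709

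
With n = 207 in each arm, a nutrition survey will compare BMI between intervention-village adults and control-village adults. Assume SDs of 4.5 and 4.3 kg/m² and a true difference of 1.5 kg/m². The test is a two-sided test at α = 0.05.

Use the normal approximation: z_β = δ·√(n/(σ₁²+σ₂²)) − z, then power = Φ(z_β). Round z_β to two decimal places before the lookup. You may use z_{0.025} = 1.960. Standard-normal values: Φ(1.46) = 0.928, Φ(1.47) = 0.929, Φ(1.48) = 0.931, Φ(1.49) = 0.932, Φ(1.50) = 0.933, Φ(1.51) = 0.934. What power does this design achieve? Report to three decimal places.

Power ≈ 0.934

z_β = δ·√(n/(σ₁²+σ₂²)) − z_{α/2}
    = 1.5 · √(207/38.74) − 1.960
    = 1.5 · 2.31156 − 1.960
    = 3.4673 − 1.960 = 1.5073 → 1.51
Power = Φ(1.51) = 0.934.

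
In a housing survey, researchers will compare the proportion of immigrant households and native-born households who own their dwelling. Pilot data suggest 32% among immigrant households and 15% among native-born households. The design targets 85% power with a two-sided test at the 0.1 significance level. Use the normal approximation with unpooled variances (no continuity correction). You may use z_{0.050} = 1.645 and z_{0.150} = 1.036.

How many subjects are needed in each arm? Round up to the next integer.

n = 86 per group

n = (z_{α/2} + z_β)² · [p₁(1−p₁) + p₂(1−p₂)] / (p₁ − p₂)²
  = (1.645 + 1.036)² · (0.32·0.68 + 0.15·0.85) / (0.17)²
  = (2.681)² · (0.2176 + 0.1275) / 0.0289
  = 7.1878 · 0.3451 / 0.0289
  = 85.83
Round up → n = 86 per group.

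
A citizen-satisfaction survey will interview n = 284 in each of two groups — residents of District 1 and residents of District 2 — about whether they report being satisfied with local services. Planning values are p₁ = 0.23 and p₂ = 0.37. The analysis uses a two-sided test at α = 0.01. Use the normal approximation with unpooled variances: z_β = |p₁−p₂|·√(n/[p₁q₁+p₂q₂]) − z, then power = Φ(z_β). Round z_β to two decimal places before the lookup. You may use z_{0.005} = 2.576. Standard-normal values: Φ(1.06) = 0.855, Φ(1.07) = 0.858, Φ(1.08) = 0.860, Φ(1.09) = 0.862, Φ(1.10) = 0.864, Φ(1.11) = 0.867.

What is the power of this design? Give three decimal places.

Power ≈ 0.867

z_β = |p₁−p₂|·√(n/[p₁q₁+p₂q₂]) − z_{α/2}
    = 0.14 · √(284/0.4102) − 2.576
    = 0.14 · 26.3125 − 2.576
    = 3.6837 − 2.576 = 1.1077 → 1.11
Power = Φ(1.11) = 0.867.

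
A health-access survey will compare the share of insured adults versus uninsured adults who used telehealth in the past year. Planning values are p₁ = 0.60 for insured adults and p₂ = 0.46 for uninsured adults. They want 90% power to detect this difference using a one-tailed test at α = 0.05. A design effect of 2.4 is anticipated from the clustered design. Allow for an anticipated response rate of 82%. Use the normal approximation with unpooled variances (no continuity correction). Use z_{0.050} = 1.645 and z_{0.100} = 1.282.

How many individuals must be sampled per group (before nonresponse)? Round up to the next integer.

n = (z_α + z_β)² · [p₁(1−p₁) + p₂(1−p₂)] / (p₁ − p₂)²
  = (1.645 + 1.282)² · (0.60·0.40 + 0.46·0.54) / (0.14)²
  = (2.927)² · (0.2400 + 0.2484) / 0.0196
  = 8.5673 · 0.4884 / 0.0196
  = 213.48
Design effect: 2.4 × 213.48 = 512.36.
Adjust for 82% response: 512.36 / 0.82 = 624.83.
Round up → n = 625 per group.

n = 625 per group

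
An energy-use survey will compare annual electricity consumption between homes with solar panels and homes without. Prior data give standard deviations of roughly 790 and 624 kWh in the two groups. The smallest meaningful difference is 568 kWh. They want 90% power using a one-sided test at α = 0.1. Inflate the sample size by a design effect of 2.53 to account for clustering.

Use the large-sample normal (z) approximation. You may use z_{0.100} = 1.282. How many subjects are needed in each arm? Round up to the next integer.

n = 53 per group

n = (z_α + z_β)² · (σ₁² + σ₂²) / δ²
  = (1.282 + 1.282)² · (790² + 624² = 1013476) / 568²
  = 6.5741 · 1013476 / 322624
  = 20.65
Design effect: 2.53 × 20.65 = 52.25.
Round up → n = 53 per group.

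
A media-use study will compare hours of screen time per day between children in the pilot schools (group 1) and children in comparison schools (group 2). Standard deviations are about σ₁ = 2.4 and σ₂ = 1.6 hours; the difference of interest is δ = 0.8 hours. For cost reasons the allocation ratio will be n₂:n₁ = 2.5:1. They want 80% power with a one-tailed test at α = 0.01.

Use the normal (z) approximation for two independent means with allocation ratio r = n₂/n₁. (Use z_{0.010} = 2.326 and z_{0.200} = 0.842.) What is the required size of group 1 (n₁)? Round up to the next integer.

n₁ = 107

n₁ = (z_α + z_β)² · (σ₁² + σ₂²/r) / δ²
   = (2.326 + 0.842)² · (2.4² + 1.6²/2.5) / 0.8²
   = 10.0362 · (5.76 + 1.024) / 0.64
   = 10.0362 · 6.784 / 0.64
   = 106.38
Round up → n₁ = 107; n₂ = r·n₁ = 2.5 × 107 = 268.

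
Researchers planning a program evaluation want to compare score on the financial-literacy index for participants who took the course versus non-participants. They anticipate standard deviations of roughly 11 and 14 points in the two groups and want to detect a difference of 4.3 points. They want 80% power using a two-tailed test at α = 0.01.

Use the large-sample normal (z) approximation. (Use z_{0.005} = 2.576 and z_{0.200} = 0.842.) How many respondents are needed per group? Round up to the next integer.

n = (z_{α/2} + z_β)² · (σ₁² + σ₂²) / δ²
  = (2.576 + 0.842)² · (11² + 14² = 317) / 4.3²
  = 11.6827 · 317 / 18.49
  = 200.29
Round up → n = 201 per group.

n = 201 per group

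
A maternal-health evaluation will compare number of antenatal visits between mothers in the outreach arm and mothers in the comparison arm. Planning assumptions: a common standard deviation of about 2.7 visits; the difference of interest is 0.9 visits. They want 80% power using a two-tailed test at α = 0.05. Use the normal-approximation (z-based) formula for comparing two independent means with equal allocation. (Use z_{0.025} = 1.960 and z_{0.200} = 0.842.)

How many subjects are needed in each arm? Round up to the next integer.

n = 142 per group

n = (z_{α/2} + z_β)² · (σ₁² + σ₂²) / δ²
  = (1.960 + 0.842)² · (2·2.7² = 14.58) / 0.9²
  = 7.8512 · 14.58 / 0.81
  = 141.32
Round up → n = 142 per group.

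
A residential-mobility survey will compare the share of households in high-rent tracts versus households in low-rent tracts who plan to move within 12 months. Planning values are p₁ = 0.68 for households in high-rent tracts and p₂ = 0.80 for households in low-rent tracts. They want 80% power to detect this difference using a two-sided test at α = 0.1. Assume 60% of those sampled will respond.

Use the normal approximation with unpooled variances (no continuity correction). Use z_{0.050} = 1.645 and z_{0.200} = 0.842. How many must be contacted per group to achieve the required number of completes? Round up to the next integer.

n = (z_{α/2} + z_β)² · [p₁(1−p₁) + p₂(1−p₂)] / (p₁ − p₂)²
  = (1.645 + 0.842)² · (0.68·0.32 + 0.80·0.20) / (-0.12)²
  = (2.487)² · (0.2176 + 0.1600) / 0.0144
  = 6.1852 · 0.3776 / 0.0144
  = 162.19
Adjust for 60% response: 162.19 / 0.60 = 270.31.
Round up → n = 271 per group.

n = 271 per group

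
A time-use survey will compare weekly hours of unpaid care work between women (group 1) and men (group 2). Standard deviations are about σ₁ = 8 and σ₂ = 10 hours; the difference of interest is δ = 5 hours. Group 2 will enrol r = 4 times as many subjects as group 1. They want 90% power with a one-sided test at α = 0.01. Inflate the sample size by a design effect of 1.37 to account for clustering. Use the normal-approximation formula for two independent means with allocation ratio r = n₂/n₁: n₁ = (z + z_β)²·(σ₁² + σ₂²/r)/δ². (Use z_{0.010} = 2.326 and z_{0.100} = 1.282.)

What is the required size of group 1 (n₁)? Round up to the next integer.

n₁ = (z_α + z_β)² · (σ₁² + σ₂²/r) / δ²
   = (2.326 + 1.282)² · (8² + 10²/4) / 5²
   = 13.0177 · (64 + 25) / 25
   = 13.0177 · 89 / 25
   = 46.34
Design effect: 1.37 × 46.34 = 63.49.
Round up → n₁ = 64; n₂ = r·n₁ = 4 × 64 = 256.

n₁ = 64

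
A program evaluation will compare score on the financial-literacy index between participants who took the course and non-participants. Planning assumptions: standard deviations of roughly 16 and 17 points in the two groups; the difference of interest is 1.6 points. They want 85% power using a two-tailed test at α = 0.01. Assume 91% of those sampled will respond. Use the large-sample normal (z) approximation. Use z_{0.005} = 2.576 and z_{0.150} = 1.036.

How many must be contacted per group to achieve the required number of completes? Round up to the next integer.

n = (z_{α/2} + z_β)² · (σ₁² + σ₂²) / δ²
  = (2.576 + 1.036)² · (16² + 17² = 545) / 1.6²
  = 13.0465 · 545 / 2.56
  = 2777.49
Adjust for 91% response: 2777.49 / 0.91 = 3052.18.
Round up → n = 3053 per group.

n = 3053 per group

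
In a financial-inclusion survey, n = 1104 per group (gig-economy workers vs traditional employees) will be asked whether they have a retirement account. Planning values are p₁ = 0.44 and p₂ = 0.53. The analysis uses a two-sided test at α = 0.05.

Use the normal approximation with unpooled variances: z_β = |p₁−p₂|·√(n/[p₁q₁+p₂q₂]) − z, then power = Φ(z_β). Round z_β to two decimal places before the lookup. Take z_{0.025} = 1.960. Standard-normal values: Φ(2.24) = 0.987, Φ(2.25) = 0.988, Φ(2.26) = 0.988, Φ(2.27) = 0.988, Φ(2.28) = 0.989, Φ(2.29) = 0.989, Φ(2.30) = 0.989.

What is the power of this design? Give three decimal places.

Power ≈ 0.989

z_β = |p₁−p₂|·√(n/[p₁q₁+p₂q₂]) − z_{α/2}
    = 0.09 · √(1104/0.4955) − 1.960
    = 0.09 · 47.2023 − 1.960
    = 4.2482 − 1.960 = 2.2882 → 2.29
Power = Φ(2.29) = 0.989.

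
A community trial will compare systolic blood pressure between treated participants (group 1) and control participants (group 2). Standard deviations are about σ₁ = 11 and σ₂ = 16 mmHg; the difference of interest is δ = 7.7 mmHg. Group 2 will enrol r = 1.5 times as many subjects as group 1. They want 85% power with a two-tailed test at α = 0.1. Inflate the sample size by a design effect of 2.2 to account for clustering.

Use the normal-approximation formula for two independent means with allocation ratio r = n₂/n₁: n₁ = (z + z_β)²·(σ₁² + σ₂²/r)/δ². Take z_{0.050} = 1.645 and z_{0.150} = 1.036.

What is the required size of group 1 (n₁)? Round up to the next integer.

n₁ = 78

n₁ = (z_{α/2} + z_β)² · (σ₁² + σ₂²/r) / δ²
   = (1.645 + 1.036)² · (11² + 16²/1.5) / 7.7²
   = 7.1878 · (121 + 170.6667) / 59.29
   = 7.1878 · 291.6667 / 59.29
   = 35.36
Design effect: 2.2 × 35.36 = 77.79.
Round up → n₁ = 78; n₂ = r·n₁ = 1.5 × 78 = 117.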